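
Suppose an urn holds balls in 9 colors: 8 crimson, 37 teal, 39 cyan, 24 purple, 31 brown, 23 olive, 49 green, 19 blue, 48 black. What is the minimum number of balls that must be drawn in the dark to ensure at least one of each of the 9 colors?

271

The hardest color to obtain is crimson: we could draw every other ball first — 278 − 8 = 270 balls — without a single crimson one.
The next draw must be crimson, so 270 + 1 = 271.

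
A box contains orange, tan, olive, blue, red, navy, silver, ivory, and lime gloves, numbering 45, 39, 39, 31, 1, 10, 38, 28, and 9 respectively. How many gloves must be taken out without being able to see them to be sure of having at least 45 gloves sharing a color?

240

Treat the 9 colors as pigeonholes.
In the worst case we take at most 44 of each color, but all 39 tan, all 39 olive, all 31 blue, all 1 red, all 10 navy, all 38 silver, all 28 ivory, and all 9 lime (fewer than 44), giving 44 + 39 + 39 + 31 + 1 + 10 + 38 + 28 + 9 = 239.
One more glove then forces some color to 45, so 239 + 1 = 240.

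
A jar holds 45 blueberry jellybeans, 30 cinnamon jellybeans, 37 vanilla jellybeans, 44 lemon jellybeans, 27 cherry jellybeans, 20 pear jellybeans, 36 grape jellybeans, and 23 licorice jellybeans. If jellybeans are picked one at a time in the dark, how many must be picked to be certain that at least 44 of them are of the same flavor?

In the worst case we take at most 43 of each flavor, but all 30 cinnamon, all 37 vanilla, all 27 cherry, all 20 pear, all 36 grape, and all 23 licorice (fewer than 43), giving 43 + 30 + 37 + 43 + 27 + 20 + 36 + 23 = 259.
One more jellybean then forces some flavor to 44, so 259 + 1 = 260.

260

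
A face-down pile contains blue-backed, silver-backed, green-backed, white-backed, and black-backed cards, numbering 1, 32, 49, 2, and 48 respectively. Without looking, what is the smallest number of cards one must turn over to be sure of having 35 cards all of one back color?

Treat the 5 back colors as pigeonholes.
In the worst case we take at most 34 of each back color, but all 1 blue-backed, all 32 silver-backed, and all 2 white-backed (fewer than 34), giving 1 + 32 + 34 + 2 + 34 = 103.
One more card then forces some back color to 35, so 103 + 1 = 104.

104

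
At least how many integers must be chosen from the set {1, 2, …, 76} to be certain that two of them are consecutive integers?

39

Partition {1, …, 76} into 38 pairs: {1,2}, {3,4}, …, {75,76}.
Choosing 38 integers — say the 38 even numbers 2, 4, …, 76 — takes one from each pair and avoids the property.
Choosing 39 forces two into the same pair by pigeonhole, and those are consecutive. So 39.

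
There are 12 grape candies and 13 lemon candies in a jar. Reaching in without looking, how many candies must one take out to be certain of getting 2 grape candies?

15

The worst case draws every non-grape candy first: 13.
The next 2 draws are then forced to be grape, giving 13 + 2 = 15.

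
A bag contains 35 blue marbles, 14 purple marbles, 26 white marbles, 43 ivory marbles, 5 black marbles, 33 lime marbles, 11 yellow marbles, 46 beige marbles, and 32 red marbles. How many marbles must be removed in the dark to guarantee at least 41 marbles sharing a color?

237

Treat the 9 colors as pigeonholes.
In the worst case we take at most 40 of each color, but all 35 blue, all 14 purple, all 26 white, all 5 black, all 33 lime, all 11 yellow, and all 32 red (fewer than 40), giving 35 + 14 + 26 + 40 + 5 + 33 + 11 + 40 + 32 = 236.
One more marble then forces some color to 41, so 236 + 1 = 237.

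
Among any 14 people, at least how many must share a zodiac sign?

If each of the 12 zodiac signs held at most 1, the total would be at most 12 × 1 = 12 < 14, a contradiction.
So at least one holds ⌈14/12⌉ = 2.

2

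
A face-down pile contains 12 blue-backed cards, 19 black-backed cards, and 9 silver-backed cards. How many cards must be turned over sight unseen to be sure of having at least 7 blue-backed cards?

35

The worst case draws every non-blue-backed card first: 19 + 9 = 28.
The next 7 draws are then forced to be blue-backed, giving 28 + 7 = 35.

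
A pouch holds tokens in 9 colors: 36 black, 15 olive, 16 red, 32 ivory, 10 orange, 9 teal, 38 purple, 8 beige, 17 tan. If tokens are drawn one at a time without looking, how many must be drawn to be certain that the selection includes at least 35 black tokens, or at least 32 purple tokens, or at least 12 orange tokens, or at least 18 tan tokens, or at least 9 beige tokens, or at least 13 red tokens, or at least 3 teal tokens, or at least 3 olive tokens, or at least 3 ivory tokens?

The worst case stops just short of every target: 34 black, 2 olive, 12 red, 2 ivory, all 10 orange, 2 teal, 31 purple, 8 beige, 17 tan — 34 + 2 + 12 + 2 + 10 + 2 + 31 + 8 + 17 = 118 tokens.
One more token must push some color to its target, so 118 + 1 = 119.

119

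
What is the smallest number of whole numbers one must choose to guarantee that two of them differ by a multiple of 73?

74

Two integers differ by a multiple of 73 exactly when they share a remainder mod 73.
There are 73 residue classes mod 73, so 73 integers can all lie in distinct classes.
One more integer must repeat a residue, giving a difference divisible by 73. So n = 73 + 1 = 74.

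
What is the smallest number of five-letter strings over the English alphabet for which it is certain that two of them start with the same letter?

There are 26 possible first letters acting as pigeonholes.
With 26 five-letter strings over the English alphabet we could place one in each, avoiding any repeat.
One more forces some class to hold 2, so 26 + 1 = 27.

27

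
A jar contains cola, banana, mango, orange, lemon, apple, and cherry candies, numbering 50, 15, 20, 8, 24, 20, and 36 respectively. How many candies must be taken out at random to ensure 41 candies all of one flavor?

164

Treat the 7 flavors as pigeonholes.
In the worst case we take at most 40 of each flavor, but all 15 banana, all 20 mango, all 8 orange, all 24 lemon, all 20 apple, and all 36 cherry (fewer than 40), giving 40 + 15 + 20 + 8 + 24 + 20 + 36 = 163.
One more candy then forces some flavor to 41, so 163 + 1 = 164.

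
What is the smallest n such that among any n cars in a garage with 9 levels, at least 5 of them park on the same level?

37

There are 9 levels acting as pigeonholes.
With 9 × 4 = 36 cars we could place exactly 4 in each, with no class reaching 5.
One more forces some class to hold 5, so 36 + 1 = 37.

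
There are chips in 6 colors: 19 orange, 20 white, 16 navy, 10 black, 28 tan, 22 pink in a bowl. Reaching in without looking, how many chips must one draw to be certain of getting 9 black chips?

The worst case draws every non-black chip first: 19 + 20 + 16 + 28 + 22 = 105.
The next 9 draws are then forced to be black, giving 105 + 9 = 114.

114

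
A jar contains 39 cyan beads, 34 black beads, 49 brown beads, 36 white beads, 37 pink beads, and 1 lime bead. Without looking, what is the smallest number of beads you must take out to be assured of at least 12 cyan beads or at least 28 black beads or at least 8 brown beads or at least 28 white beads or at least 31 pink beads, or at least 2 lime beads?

The worst case stops just short of every target: 11 cyan, 27 black, 7 brown, 27 white, 30 pink, 1 lime — 11 + 27 + 7 + 27 + 30 + 1 = 103 beads.
One more bead must push some color to its target, so 103 + 1 = 104.

104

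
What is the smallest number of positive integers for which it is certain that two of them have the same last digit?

11

There are 10 possible last digits acting as pigeonholes.
With 10 positive integers we could place one in each, avoiding any repeat.
One more forces some class to hold 2, so 10 + 1 = 11.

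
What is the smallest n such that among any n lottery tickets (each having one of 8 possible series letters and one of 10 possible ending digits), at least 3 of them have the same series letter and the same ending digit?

There are 8 × 10 = 80 (series letter, ending digit) combinations acting as pigeonholes.
With 80 × 2 = 160 lottery tickets we could place exactly 2 in each, with no (series letter, ending digit) pair reaching 3.
One more forces some (series letter, ending digit) pair to hold 3, so 160 + 1 = 161.

161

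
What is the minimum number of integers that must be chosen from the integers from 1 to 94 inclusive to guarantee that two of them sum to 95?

48

Partition {1, …, 94} into 47 pairs: {1,94}, {2,93}, …, {47,48}.
Choosing 47 integers — say the integers 1 through 47 — takes one from each pair and avoids the property.
Choosing 48 forces two into the same pair by pigeonhole, and those sum to 95. So 48.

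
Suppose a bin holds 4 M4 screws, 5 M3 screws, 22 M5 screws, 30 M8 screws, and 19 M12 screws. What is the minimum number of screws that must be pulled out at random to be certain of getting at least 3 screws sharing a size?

Treat the 5 sizes as pigeonholes.
The worst case takes 2 screws of each size without reaching 3 of any: 5 × 2 = 10.
The next screw must bring some size to 3, so 10 + 1 = 11.

11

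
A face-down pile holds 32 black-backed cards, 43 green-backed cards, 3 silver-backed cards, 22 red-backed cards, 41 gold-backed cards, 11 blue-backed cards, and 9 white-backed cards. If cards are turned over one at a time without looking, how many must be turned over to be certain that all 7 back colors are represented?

159

The hardest back color to obtain is silver-backed: we could draw every other card first — 161 − 3 = 158 cards — without a single silver-backed one.
The next draw must be silver-backed, so 158 + 1 = 159.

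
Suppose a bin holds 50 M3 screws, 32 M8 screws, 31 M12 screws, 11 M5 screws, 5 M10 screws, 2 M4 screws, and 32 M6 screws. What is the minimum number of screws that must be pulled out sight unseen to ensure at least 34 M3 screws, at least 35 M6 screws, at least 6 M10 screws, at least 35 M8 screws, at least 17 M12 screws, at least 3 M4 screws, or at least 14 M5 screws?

Each of the 7 sizes has its own threshold; avoid all of them simultaneously.
The worst case stops just short of every target: 33 M3, all 32 M8, 16 M12, all 11 M5, 5 M10, 2 M4, all 32 M6 — 33 + 32 + 16 + 11 + 5 + 2 + 32 = 131 screws.
One more screw must push some size to its target, so 131 + 1 = 132.

132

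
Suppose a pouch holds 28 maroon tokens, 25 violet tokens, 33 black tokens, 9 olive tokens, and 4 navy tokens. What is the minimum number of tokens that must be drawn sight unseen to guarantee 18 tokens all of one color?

65

In the worst case we take at most 17 of each color, but all 9 olive and all 4 navy (fewer than 17), giving 17 + 17 + 17 + 9 + 4 = 64.
One more token then forces some color to 18, so 64 + 1 = 65.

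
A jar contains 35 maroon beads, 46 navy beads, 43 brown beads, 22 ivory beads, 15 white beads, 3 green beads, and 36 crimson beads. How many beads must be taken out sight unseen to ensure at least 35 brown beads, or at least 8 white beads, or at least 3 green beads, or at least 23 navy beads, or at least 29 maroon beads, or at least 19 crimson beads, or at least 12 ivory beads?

123

Each of the 7 colors has its own threshold; avoid all of them simultaneously.
The worst case stops just short of every target: 28 maroon, 22 navy, 34 brown, 11 ivory, 7 white, 2 green, 18 crimson — 28 + 22 + 34 + 11 + 7 + 2 + 18 = 122 beads.
One more bead must push some color to its target, so 122 + 1 = 123.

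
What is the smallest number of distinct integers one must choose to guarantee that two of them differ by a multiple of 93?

94

Use the pigeonhole principle on residue classes: two integers differ by a multiple of 93 exactly when they share a remainder mod 93.
There are 93 residue classes mod 93, so 93 integers can all lie in distinct classes.
One more integer must repeat a residue, giving a difference divisible by 93. So n = 93 + 1 = 94.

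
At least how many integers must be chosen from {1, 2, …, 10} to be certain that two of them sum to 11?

Partition {1, …, 10} into 5 pairs: {1,10}, {2,9}, …, {5,6}.
Choosing 5 integers — say the integers 1 through 5 — takes one from each pair and avoids the property.
Choosing 6 forces two into the same pair by pigeonhole, and those sum to 11. So 6.

6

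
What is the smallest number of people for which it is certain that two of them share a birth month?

There are 12 months of the year acting as pigeonholes.
With 12 people we could place one in each, avoiding any repeat.
One more forces some class to hold 2, so 12 + 1 = 13.

13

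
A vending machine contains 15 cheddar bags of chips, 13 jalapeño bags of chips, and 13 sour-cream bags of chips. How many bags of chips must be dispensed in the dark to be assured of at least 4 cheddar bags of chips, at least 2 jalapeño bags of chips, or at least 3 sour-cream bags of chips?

7

Each of the 3 flavors has its own threshold; avoid all of them simultaneously.
The worst case stops just short of every target: 3 cheddar, 1 jalapeño, 2 sour-cream — 3 + 1 + 2 = 6 bags of chips.
One more bag of chips must push some flavor to its target, so 6 + 1 = 7.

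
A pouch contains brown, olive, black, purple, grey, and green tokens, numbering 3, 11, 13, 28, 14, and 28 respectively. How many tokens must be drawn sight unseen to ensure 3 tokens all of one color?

13

The worst case takes 2 tokens of each color without reaching 3 of any: 6 × 2 = 12.
The next token must bring some color to 3, so 12 + 1 = 13.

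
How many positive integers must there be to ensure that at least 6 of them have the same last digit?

There are 10 possible last digits acting as pigeonholes.
With 10 × 5 = 50 positive integers we could place exactly 5 in each, with no class reaching 6.
One more forces some class to hold 6, so 50 + 1 = 51.

51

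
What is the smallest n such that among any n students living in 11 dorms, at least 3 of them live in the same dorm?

There are 11 dorms acting as pigeonholes.
With 11 × 2 = 22 students we could place exactly 2 in each, with no class reaching 3.
One more forces some class to hold 3, so 22 + 1 = 23.

23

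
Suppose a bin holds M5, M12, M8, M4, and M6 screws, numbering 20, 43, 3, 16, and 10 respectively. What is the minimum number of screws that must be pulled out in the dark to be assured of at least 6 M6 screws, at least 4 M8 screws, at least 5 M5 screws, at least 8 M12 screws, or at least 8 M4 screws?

The worst case stops just short of every target: 4 M5, 7 M12, 3 M8, 7 M4, 5 M6 — 4 + 7 + 3 + 7 + 5 = 26 screws.
One more screw must push some size to its target, so 26 + 1 = 27.

27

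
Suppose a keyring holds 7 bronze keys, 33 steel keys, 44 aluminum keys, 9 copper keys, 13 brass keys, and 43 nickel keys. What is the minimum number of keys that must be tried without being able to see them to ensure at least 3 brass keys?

139

To avoid brass keys as long as possible, exhaust the other 5 types first.
The worst case draws every non-brass key first: 7 + 33 + 44 + 9 + 43 = 136.
The next 3 draws are then forced to be brass, giving 136 + 3 = 139.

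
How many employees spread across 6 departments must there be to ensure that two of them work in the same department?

There are 6 departments acting as pigeonholes.
With 6 employees we could place one in each, avoiding any repeat.
One more forces some class to hold 2, so 6 + 1 = 7.

7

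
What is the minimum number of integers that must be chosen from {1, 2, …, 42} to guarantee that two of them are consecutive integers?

Partition {1, …, 42} into 21 pairs: {1,2}, {3,4}, …, {41,42}.
Choosing 21 integers — say the 21 even numbers 2, 4, …, 42 — takes one from each pair and avoids the property.
Choosing 22 forces two into the same pair by pigeonhole, and those are consecutive. So 22.

22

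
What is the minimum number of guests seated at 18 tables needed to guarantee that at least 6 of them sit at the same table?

There are 18 tables acting as pigeonholes.
With 18 × 5 = 90 guests we could place exactly 5 in each, with no class reaching 6.
One more forces some class to hold 6, so 90 + 1 = 91.

91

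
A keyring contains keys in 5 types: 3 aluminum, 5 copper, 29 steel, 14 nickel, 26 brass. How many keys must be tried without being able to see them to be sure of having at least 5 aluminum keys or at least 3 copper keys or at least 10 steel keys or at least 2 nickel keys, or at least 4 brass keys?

19

Each of the 5 types has its own threshold; avoid all of them simultaneously.
The worst case stops just short of every target: all 3 aluminum, 2 copper, 9 steel, 1 nickel, 3 brass — 3 + 2 + 9 + 1 + 3 = 18 keys.
One more key must push some type to its target, so 18 + 1 = 19.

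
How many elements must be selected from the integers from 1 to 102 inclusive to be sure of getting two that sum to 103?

52

Partition {1, …, 102} into 51 pairs: {1,102}, {2,101}, …, {51,52}.
Choosing 51 integers — say the integers 1 through 51 — takes one from each pair and avoids the property.
Choosing 52 forces two into the same pair by pigeonhole, and those sum to 103. So 52.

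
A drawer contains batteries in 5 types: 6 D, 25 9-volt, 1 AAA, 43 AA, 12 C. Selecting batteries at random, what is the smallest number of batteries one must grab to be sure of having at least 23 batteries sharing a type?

Treat the 5 types as pigeonholes.
In the worst case we take at most 22 of each type, but all 6 D, all 1 AAA, and all 12 C (fewer than 22), giving 6 + 22 + 1 + 22 + 12 = 63.
One more battery then forces some type to 23, so 63 + 1 = 64.

64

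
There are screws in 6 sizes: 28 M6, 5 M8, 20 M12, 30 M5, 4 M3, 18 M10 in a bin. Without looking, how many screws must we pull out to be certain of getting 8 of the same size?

38

In the worst case we take at most 7 of each size, but all 5 M8 and all 4 M3 (fewer than 7), giving 7 + 5 + 7 + 7 + 4 + 7 = 37.
One more screw then forces some size to 8, so 37 + 1 = 38.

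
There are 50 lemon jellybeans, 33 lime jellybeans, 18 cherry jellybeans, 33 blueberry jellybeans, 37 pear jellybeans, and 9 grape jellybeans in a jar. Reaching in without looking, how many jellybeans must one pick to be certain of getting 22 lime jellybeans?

To avoid lime jellybeans as long as possible, exhaust the other 5 flavors first.
The worst case draws every non-lime jellybean first: 50 + 18 + 33 + 37 + 9 = 147.
The next 22 draws are then forced to be lime, giving 147 + 22 = 169.

169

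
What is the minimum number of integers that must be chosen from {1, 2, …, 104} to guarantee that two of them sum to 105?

Partition {1, …, 104} into 52 pairs: {1,104}, {2,103}, …, {52,53}.
Choosing 52 integers — say the integers 1 through 52 — takes one from each pair and avoids the property.
Choosing 53 forces two into the same pair by pigeonhole, and those sum to 105. So 53.

53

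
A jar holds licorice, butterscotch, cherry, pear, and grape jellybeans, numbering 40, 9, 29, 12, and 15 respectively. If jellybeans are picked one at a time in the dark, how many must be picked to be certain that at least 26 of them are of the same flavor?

87

Treat the 5 flavors as pigeonholes.
In the worst case we take at most 25 of each flavor, but all 9 butterscotch, all 12 pear, and all 15 grape (fewer than 25), giving 25 + 9 + 25 + 12 + 15 = 86.
One more jellybean then forces some flavor to 26, so 86 + 1 = 87.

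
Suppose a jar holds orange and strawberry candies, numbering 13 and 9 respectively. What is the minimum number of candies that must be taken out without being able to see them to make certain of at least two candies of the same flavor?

3

Treat the 2 flavors as pigeonholes.
The worst case takes 1 candy of each flavor without reaching 2 of any: 2 × 1 = 2.
The next candy must bring some flavor to 2, so 2 + 1 = 3.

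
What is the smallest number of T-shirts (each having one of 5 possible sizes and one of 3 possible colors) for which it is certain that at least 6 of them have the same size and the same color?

76

There are 5 × 3 = 15 (size, color) combinations acting as pigeonholes.
With 15 × 5 = 75 T-shirts we could place exactly 5 in each, with no (size, color) pair reaching 6.
One more forces some (size, color) pair to hold 6, so 75 + 1 = 76.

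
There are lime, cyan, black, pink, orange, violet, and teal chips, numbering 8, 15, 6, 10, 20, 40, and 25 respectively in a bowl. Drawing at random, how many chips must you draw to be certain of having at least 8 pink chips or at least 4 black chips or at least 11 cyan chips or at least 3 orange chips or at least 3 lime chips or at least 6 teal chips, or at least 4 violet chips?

Each of the 7 colors has its own threshold; avoid all of them simultaneously.
The worst case stops just short of every target: 2 lime, 10 cyan, 3 black, 7 pink, 2 orange, 3 violet, 5 teal — 2 + 10 + 3 + 7 + 2 + 3 + 5 = 32 chips.
One more chip must push some color to its target, so 32 + 1 = 33.

33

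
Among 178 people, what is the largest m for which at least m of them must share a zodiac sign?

15

There are 12 zodiac signs, which serve as the pigeonholes.
If each of the 12 zodiac signs held at most 14, the total would be at most 12 × 14 = 168 < 178, a contradiction.
So at least one holds ⌈178/12⌉ = 15.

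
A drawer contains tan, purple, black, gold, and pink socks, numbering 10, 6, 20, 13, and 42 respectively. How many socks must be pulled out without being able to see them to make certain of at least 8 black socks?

79

To avoid black socks as long as possible, exhaust the other 4 colors first.
The worst case draws every non-black sock first: 10 + 6 + 13 + 42 = 71.
The next 8 draws are then forced to be black, giving 71 + 8 = 79.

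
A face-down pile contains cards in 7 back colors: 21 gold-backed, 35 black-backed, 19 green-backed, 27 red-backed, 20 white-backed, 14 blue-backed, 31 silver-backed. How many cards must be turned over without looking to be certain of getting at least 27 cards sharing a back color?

153

In the worst case we take at most 26 of each back color, but all 21 gold-backed, all 19 green-backed, all 20 white-backed, and all 14 blue-backed (fewer than 26), giving 21 + 26 + 19 + 26 + 20 + 14 + 26 = 152.
One more card then forces some back color to 27, so 152 + 1 = 153.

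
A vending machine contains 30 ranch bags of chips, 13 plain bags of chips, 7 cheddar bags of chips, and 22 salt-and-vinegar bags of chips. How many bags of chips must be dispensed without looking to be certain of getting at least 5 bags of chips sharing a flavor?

17

The worst case takes 4 bags of chips of each flavor without reaching 5 of any: 4 × 4 = 16.
The next bag of chips must bring some flavor to 5, so 16 + 1 = 17.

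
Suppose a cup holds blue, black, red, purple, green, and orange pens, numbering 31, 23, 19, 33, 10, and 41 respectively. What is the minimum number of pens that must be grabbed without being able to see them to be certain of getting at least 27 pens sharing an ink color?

131

In the worst case we take at most 26 of each ink color, but all 23 black, all 19 red, and all 10 green (fewer than 26), giving 26 + 23 + 19 + 26 + 10 + 26 = 130.
One more pen then forces some ink color to 27, so 130 + 1 = 131.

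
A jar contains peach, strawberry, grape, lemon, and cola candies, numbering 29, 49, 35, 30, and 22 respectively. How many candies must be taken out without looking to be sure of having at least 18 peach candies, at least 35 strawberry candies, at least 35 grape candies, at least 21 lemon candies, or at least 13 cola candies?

The worst case stops just short of every target: 17 peach, 34 strawberry, 34 grape, 20 lemon, 12 cola — 17 + 34 + 34 + 20 + 12 = 117 candies.
One more candy must push some flavor to its target, so 117 + 1 = 118.

118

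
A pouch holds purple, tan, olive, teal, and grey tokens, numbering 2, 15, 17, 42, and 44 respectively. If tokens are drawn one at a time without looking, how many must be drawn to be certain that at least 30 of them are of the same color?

93

In the worst case we take at most 29 of each color, but all 2 purple, all 15 tan, and all 17 olive (fewer than 29), giving 2 + 15 + 17 + 29 + 29 = 92.
One more token then forces some color to 30, so 92 + 1 = 93.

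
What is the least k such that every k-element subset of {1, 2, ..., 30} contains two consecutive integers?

16

Partition {1, …, 30} into 15 pairs: {1,2}, {3,4}, …, {29,30}.
Choosing 15 integers — say the 15 even numbers 2, 4, …, 30 — takes one from each pair and avoids the property.
Choosing 16 forces two into the same pair by pigeonhole, and those are consecutive. So 16.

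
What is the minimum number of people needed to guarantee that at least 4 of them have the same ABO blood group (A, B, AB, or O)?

13

There are 4 ABO blood groups acting as pigeonholes.
With 4 × 3 = 12 people we could place exactly 3 in each, with no class reaching 4.
One more forces some class to hold 4, so 12 + 1 = 13.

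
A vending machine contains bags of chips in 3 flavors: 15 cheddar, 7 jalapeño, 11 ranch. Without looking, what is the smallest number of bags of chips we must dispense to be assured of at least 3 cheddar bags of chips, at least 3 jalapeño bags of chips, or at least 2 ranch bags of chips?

6

The worst case stops just short of every target: 2 cheddar, 2 jalapeño, 1 ranch — 2 + 2 + 1 = 5 bags of chips.
One more bag of chips must push some flavor to its target, so 5 + 1 = 6.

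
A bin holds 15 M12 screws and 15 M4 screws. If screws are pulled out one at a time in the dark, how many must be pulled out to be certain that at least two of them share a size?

3

Treat the 2 sizes as pigeonholes.
The worst case takes 1 screw of each size without reaching 2 of any: 2 × 1 = 2.
The next screw must bring some size to 2, so 2 + 1 = 3.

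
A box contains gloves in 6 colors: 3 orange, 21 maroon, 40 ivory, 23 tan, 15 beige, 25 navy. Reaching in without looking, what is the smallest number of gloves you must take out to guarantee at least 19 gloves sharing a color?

Treat the 6 colors as pigeonholes.
In the worst case we take at most 18 of each color, but all 3 orange and all 15 beige (fewer than 18), giving 3 + 18 + 18 + 18 + 15 + 18 = 90.
One more glove then forces some color to 19, so 90 + 1 = 91.

91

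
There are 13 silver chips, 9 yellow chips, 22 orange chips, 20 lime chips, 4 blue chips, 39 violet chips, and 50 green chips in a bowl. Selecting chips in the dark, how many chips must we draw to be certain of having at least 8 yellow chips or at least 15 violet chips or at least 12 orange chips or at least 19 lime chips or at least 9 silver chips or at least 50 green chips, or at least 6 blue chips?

Each of the 7 colors has its own threshold; avoid all of them simultaneously.
The worst case stops just short of every target: 8 silver, 7 yellow, 11 orange, 18 lime, all 4 blue, 14 violet, 49 green — 8 + 7 + 11 + 18 + 4 + 14 + 49 = 111 chips.
One more chip must push some color to its target, so 111 + 1 = 112.

112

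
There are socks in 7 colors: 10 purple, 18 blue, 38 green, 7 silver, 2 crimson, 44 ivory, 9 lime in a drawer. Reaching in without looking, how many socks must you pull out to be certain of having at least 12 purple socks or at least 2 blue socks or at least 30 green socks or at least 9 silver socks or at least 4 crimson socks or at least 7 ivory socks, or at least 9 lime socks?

Each of the 7 colors has its own threshold; avoid all of them simultaneously.
The worst case stops just short of every target: all 10 purple, 1 blue, 29 green, all 7 silver, all 2 crimson, 6 ivory, 8 lime — 10 + 1 + 29 + 7 + 2 + 6 + 8 = 63 socks.
One more sock must push some color to its target, so 63 + 1 = 64.

64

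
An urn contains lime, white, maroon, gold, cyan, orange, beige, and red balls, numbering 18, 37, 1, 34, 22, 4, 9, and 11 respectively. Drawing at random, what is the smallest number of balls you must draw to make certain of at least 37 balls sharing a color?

136

In the worst case we take at most 36 of each color, but all 18 lime, all 1 maroon, all 34 gold, all 22 cyan, all 4 orange, all 9 beige, and all 11 red (fewer than 36), giving 18 + 36 + 1 + 34 + 22 + 4 + 9 + 11 = 135.
One more ball then forces some color to 37, so 135 + 1 = 136.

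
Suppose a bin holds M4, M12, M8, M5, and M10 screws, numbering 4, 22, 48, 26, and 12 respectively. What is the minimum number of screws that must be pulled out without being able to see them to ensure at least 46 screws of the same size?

In the worst case we take at most 45 of each size, but all 4 M4, all 22 M12, all 26 M5, and all 12 M10 (fewer than 45), giving 4 + 22 + 45 + 26 + 12 = 109.
One more screw then forces some size to 46, so 109 + 1 = 110.

110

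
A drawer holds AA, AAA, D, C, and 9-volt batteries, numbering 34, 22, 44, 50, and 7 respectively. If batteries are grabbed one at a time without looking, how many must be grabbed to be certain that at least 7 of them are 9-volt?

157

The worst case draws every non-9-volt battery first: 34 + 22 + 44 + 50 = 150.
The next 7 draws are then forced to be 9-volt, giving 150 + 7 = 157.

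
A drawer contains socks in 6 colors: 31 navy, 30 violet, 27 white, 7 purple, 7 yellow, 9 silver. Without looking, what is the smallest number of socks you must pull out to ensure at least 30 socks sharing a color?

109

In the worst case we take at most 29 of each color, but all 27 white, all 7 purple, all 7 yellow, and all 9 silver (fewer than 29), giving 29 + 29 + 27 + 7 + 7 + 9 = 108.
One more sock then forces some color to 30, so 108 + 1 = 109.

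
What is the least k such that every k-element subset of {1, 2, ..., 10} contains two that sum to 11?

6

Partition {1, …, 10} into 5 pairs: {1,10}, {2,9}, …, {5,6}.
Choosing 5 integers — say the integers 1 through 5 — takes one from each pair and avoids the property.
Choosing 6 forces two into the same pair by pigeonhole, and those sum to 11. So 6.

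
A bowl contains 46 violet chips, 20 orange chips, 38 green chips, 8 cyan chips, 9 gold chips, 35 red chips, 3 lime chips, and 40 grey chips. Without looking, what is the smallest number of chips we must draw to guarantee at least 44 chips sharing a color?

In the worst case we take at most 43 of each color, but all 20 orange, all 38 green, all 8 cyan, all 9 gold, all 35 red, all 3 lime, and all 40 grey (fewer than 43), giving 43 + 20 + 38 + 8 + 9 + 35 + 3 + 40 = 196.
One more chip then forces some color to 44, so 196 + 1 = 197.

197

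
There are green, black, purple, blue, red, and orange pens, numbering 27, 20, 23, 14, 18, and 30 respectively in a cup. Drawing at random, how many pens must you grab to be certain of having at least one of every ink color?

The hardest ink color to obtain is blue: we could draw every other pen first — 132 − 14 = 118 pens — without a single blue one.
The next draw must be blue, so 118 + 1 = 119.

119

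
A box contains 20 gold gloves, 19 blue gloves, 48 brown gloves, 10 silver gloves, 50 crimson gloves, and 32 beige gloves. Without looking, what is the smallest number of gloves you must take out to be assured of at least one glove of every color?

170

The hardest color to obtain is silver: we could draw every other glove first — 179 − 10 = 169 gloves — without a single silver one.
The next draw must be silver, so 169 + 1 = 170.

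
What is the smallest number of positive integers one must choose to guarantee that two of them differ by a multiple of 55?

Two integers differ by a multiple of 55 exactly when they share a remainder mod 55.
There are 55 residue classes mod 55, so 55 integers can all lie in distinct classes.
One more integer must repeat a residue, giving a difference divisible by 55. So n = 55 + 1 = 56.

56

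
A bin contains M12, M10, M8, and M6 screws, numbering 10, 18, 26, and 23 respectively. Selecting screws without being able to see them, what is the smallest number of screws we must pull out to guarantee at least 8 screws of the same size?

Treat the 4 sizes as pigeonholes.
The worst case takes 7 screws of each size without reaching 8 of any: 4 × 7 = 28.
The next screw must bring some size to 8, so 28 + 1 = 29.

29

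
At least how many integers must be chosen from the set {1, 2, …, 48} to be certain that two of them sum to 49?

25

Partition {1, …, 48} into 24 pairs: {1,48}, {2,47}, …, {24,25}.
Choosing 24 integers — say the integers 1 through 24 — takes one from each pair and avoids the property.
Choosing 25 forces two into the same pair by pigeonhole, and those sum to 49. So 25.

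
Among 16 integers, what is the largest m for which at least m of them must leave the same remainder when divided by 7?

3

If each of the 7 residue classes modulo 7 held at most 2, the total would be at most 7 × 2 = 14 < 16, a contradiction.
So at least one holds ⌈16/7⌉ = 3.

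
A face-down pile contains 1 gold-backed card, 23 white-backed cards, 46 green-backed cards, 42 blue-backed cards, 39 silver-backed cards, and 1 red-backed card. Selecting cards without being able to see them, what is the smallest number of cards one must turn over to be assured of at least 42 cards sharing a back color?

Treat the 6 back colors as pigeonholes.
In the worst case we take at most 41 of each back color, but all 1 gold-backed, all 23 white-backed, all 39 silver-backed, and all 1 red-backed (fewer than 41), giving 1 + 23 + 41 + 41 + 39 + 1 = 146.
One more card then forces some back color to 42, so 146 + 1 = 147.

147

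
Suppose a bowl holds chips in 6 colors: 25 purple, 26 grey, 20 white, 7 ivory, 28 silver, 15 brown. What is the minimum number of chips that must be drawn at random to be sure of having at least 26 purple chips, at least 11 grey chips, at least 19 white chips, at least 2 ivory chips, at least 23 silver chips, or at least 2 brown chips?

78

The worst case stops just short of every target: 25 purple, 10 grey, 18 white, 1 ivory, 22 silver, 1 brown — 25 + 10 + 18 + 1 + 22 + 1 = 77 chips.
One more chip must push some color to its target, so 77 + 1 = 78.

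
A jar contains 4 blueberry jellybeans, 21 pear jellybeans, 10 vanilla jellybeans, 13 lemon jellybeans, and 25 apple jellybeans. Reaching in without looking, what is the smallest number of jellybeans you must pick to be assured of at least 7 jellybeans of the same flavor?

In the worst case we take at most 6 of each flavor, but all 4 blueberry (fewer than 6), giving 4 + 6 + 6 + 6 + 6 = 28.
One more jellybean then forces some flavor to 7, so 28 + 1 = 29.

29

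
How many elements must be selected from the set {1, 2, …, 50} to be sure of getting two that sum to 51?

26

Partition {1, …, 50} into 25 pairs: {1,50}, {2,49}, …, {25,26}.
Choosing 25 integers — say the integers 1 through 25 — takes one from each pair and avoids the property.
Choosing 26 forces two into the same pair by pigeonhole, and those sum to 51. So 26.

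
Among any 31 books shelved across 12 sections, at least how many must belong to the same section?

3

If each of the 12 sections held at most 2, the total would be at most 12 × 2 = 24 < 31, a contradiction.
So at least one holds ⌈31/12⌉ = 3.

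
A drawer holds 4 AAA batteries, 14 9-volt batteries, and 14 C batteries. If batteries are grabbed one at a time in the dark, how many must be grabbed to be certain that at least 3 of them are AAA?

The worst case draws every non-AAA battery first: 14 + 14 = 28.
The next 3 draws are then forced to be AAA, giving 28 + 3 = 31.

31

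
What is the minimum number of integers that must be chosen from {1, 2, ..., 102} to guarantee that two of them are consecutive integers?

Partition {1, …, 102} into 51 pairs: {1,2}, {3,4}, …, {101,102}.
Choosing 51 integers — say the 51 even numbers 2, 4, …, 102 — takes one from each pair and avoids the property.
Choosing 52 forces two into the same pair by pigeonhole, and those are consecutive. So 52.

52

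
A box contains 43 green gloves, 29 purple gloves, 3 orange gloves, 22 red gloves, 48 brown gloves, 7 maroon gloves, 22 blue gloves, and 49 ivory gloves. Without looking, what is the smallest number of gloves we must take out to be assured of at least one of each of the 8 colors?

221

The hardest color to obtain is orange: we could draw every other glove first — 223 − 3 = 220 gloves — without a single orange one.
The next draw must be orange, so 220 + 1 = 221.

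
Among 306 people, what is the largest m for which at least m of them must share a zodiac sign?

There are 12 zodiac signs, which serve as the pigeonholes.
If each of the 12 zodiac signs held at most 25, the total would be at most 12 × 25 = 300 < 306, a contradiction.
So at least one holds ⌈306/12⌉ = 26.

26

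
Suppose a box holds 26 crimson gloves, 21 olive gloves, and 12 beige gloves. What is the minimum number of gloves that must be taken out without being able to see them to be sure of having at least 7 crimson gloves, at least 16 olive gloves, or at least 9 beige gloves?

The worst case stops just short of every target: 6 crimson, 15 olive, 8 beige — 6 + 15 + 8 = 29 gloves.
One more glove must push some color to its target, so 29 + 1 = 30.

30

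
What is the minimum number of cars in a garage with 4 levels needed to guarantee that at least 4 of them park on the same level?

13

There are 4 levels acting as pigeonholes.
With 4 × 3 = 12 cars we could place exactly 3 in each, with no class reaching 4.
One more forces some class to hold 4, so 12 + 1 = 13.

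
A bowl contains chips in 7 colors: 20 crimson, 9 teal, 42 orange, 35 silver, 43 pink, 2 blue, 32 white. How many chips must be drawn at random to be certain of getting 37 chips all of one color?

171

In the worst case we take at most 36 of each color, but all 20 crimson, all 9 teal, all 35 silver, all 2 blue, and all 32 white (fewer than 36), giving 20 + 9 + 36 + 35 + 36 + 2 + 32 = 170.
One more chip then forces some color to 37, so 170 + 1 = 171.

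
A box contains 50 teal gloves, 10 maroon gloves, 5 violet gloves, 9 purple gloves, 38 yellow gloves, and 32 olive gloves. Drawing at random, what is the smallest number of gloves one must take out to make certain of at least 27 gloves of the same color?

In the worst case we take at most 26 of each color, but all 10 maroon, all 5 violet, and all 9 purple (fewer than 26), giving 26 + 10 + 5 + 9 + 26 + 26 = 102.
One more glove then forces some color to 27, so 102 + 1 = 103.

103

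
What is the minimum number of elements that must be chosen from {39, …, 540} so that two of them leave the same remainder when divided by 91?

92

Group the integers by remainder mod 91; there are 91 residue classes, each nonempty in this range.
Choosing one from each class (91 integers) avoids any shared remainder.
One more choice must repeat a class, so two differ by a multiple of 91. Hence 91 + 1 = 92.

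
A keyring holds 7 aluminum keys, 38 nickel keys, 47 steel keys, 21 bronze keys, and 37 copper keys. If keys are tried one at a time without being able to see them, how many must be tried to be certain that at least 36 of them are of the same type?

134

In the worst case we take at most 35 of each type, but all 7 aluminum and all 21 bronze (fewer than 35), giving 7 + 35 + 35 + 21 + 35 = 133.
One more key then forces some type to 36, so 133 + 1 = 134.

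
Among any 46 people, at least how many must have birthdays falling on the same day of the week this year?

7

There are 7 days of the week, which serve as the pigeonholes.
If each of the 7 days of the week held at most 6, the total would be at most 7 × 6 = 42 < 46, a contradiction.
So at least one holds ⌈46/7⌉ = 7.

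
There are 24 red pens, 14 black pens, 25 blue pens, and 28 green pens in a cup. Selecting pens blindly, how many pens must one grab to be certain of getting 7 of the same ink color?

The worst case takes 6 pens of each ink color without reaching 7 of any: 4 × 6 = 24.
The next pen must bring some ink color to 7, so 24 + 1 = 25.

25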